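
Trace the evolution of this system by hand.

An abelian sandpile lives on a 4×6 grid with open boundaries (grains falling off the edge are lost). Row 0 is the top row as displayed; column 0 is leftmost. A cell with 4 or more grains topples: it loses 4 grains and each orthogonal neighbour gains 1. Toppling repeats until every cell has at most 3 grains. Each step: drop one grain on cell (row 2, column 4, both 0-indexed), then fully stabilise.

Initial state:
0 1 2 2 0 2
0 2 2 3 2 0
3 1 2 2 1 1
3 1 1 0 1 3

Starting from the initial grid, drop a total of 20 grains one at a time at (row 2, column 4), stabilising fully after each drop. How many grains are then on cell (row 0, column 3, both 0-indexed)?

t=0: 0 1 2 2 0 2
0 2 2 3 2 0
3 1 2 2 1 1
3 1 1 0 1 3
t=1: 0 1 2 2 0 2
0 2 2 3 2 0
3 1 2 2 2 1
3 1 1 0 1 3
t=2: 0 1 2 2 0 2
0 2 2 3 2 0
3 1 2 2 3 1
3 1 1 0 1 3
t=3: 0 1 2 2 0 2
0 2 2 3 3 0
3 1 2 3 0 2
3 1 1 0 2 3
t=4: 0 1 2 2 0 2
0 2 2 3 3 0
3 1 2 3 1 2
3 1 1 0 2 3
t=5: 0 1 2 2 0 2
0 2 2 3 3 0
3 1 2 3 2 2
3 1 1 0 2 3
t=6: 0 1 2 2 0 2
0 2 2 3 3 0
3 1 2 3 3 2
3 1 1 0 2 3
t=7: 0 1 2 3 1 2
0 2 3 1 1 1
3 1 3 1 2 3
3 1 1 1 3 3
t=8: 0 1 2 3 1 2
0 2 3 1 1 1
3 1 3 1 3 3
3 1 1 1 3 3
t=9: 0 1 2 3 1 2
0 2 3 1 2 2
3 1 3 2 2 1
3 1 1 2 1 1
t=10: 0 1 2 3 1 2
0 2 3 1 2 2
3 1 3 2 3 1
3 1 1 2 1 1
t=11: 0 1 2 3 1 2
0 2 3 1 3 2
3 1 3 3 0 2
3 1 1 2 2 1
t=12: 0 1 2 3 1 2
0 2 3 1 3 2
3 1 3 3 1 2
3 1 1 2 2 1
t=13: 0 1 2 3 1 2
0 2 3 1 3 2
3 1 3 3 2 2
3 1 1 2 2 1
t=14: 0 1 2 3 1 2
0 2 3 1 3 2
3 1 3 3 3 2
3 1 1 2 2 1
t=15: 0 2 0 1 3 2
0 3 2 1 1 3
3 2 1 2 2 3
3 1 2 3 3 1
t=16: 0 2 0 1 3 2
0 3 2 1 1 3
3 2 1 2 3 3
3 1 2 3 3 1
t=17: 0 2 0 1 3 3
0 3 2 2 3 0
3 2 2 0 3 1
3 1 3 1 1 3
t=18: 0 2 0 2 1 0
0 3 2 3 1 2
3 2 2 1 1 2
3 1 3 1 2 3
t=19: 0 2 0 2 1 0
0 3 2 3 1 2
3 2 2 1 2 2
3 1 3 1 2 3
t=20: 0 2 0 2 1 0
0 3 2 3 1 2
3 2 2 1 3 2
3 1 3 1 2 3

2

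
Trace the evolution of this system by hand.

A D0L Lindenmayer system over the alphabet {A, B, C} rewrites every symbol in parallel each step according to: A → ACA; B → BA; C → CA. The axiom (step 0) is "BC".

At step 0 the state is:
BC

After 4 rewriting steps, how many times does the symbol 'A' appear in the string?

step 0: BC
step 1: BACA
step 2: BAACACAACA
step 3: BAACAACACAACACAACAACACAACA
step 4: BAACAACACAACAACACAACACAACAACACAACACAACAACACAACAACACAACACAACAACACAACA

42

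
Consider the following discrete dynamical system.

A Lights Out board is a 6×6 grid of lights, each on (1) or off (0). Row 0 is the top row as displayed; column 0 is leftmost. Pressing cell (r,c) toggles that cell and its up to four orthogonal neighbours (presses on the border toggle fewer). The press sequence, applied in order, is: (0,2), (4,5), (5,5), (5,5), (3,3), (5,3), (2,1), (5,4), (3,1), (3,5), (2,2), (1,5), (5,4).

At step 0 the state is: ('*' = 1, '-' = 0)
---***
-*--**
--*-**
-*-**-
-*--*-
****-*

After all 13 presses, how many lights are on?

k=0  ---***
-*--**
--*-**
-*-**-
-*--*-
****-*
k=1  -**-**
-**-**
--*-**
-*-**-
-*--*-
****-*
k=2  -**-**
-**-**
--*-**
-*-***
-*---*
****--
k=3  -**-**
-**-**
--*-**
-*-***
-*----
******
k=4  -**-**
-**-**
--*-**
-*-***
-*---*
****--
k=5  -**-**
-**-**
--****
-**--*
-*-*-*
****--
k=6  -**-**
-**-**
--****
-**--*
-*---*
**--*-
k=7  -**-**
--*-**
**-***
--*--*
-*---*
**--*-
k=8  -**-**
--*-**
**-***
--*--*
-*--**
**-*-*
k=9  -**-**
--*-**
*--***
**---*
----**
**-*-*
k=10  -**-**
--*-**
*--**-
**--*-
----*-
**-*-*
k=11  -**-**
----**
***-*-
***-*-
----*-
**-*-*
k=12  -**-*-
------
***-**
***-*-
----*-
**-*-*
k=13  -**-*-
------
***-**
***-*-
------
**--*-

15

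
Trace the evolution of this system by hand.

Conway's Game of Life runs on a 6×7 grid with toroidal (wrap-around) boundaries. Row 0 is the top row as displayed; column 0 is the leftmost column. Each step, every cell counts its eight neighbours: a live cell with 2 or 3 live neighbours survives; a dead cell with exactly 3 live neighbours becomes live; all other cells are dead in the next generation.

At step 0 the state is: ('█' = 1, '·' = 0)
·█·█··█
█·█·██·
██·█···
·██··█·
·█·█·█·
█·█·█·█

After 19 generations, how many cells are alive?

18

t=0: ·█·█··█
█·█·██·
██·█···
·██··█·
·█·█·█·
█·█·█·█
t=1: ·······
····██·
█··█·█·
···█··█
···█·█·
····█·█
t=2: ····█··
····███
···█·█·
··██·██
···█·██
····██·
t=3: ···█··█
···█··█
··██···
··██···
··██···
···█··█
t=4: █·█████
···██··
····█··
·█··█··
····█··
···██··
t=5: ··█···█
··█···█
····██·
···███·
····██·
··█···█
t=6: ████·██
···█··█
······█
···█··█
······█
···█··█
t=7: ·█·█·█·
·█·██··
█····██
█····██
█····██
·█·██··
t=8: ██···█·
·█·█···
·█·····
·█··█··
·█·····
·█·█···
t=9: ██··█··
·█·····
██·····
███····
██·····
·█·····
t=10: ███····
··█····
·······
··█···█
·······
··█····
t=11: ··██···
··█····
·······
·······
·······
··█····
t=12: ·███···
··██···
·······
·······
·······
··██···
t=13: ·█··█··
·█·█···
·······
·······
·······
·█·█···
t=14: ██·██··
··█····
·······
·······
·······
··█····
t=15: ·█·█···
·███···
·······
·······
·······
·███···
t=16: █···█··
·█·█···
··█····
·······
··█····
·█·█···
t=17: ██·██··
·███···
··█····
·······
··█····
·███···
t=18: █···█··
█···█··
·███···
·······
·███···
█···█··
t=19: ██·████
█·█·█··
·███···
·······
·███···
█·█·█··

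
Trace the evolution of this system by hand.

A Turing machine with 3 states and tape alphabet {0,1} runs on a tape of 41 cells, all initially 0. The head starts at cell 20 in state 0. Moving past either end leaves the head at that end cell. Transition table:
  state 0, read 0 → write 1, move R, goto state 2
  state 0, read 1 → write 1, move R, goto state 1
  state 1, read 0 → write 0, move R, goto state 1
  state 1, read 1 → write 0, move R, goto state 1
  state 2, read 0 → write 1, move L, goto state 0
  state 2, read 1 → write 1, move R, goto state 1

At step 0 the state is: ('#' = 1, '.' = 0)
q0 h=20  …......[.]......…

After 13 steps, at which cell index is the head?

0) q0 h=20  …......[.]......…
1) q2 h=21  ….....#[.]......…
2) q0 h=20  …......[#]#.....…
3) q1 h=21  ….....#[#]......…
4) q1 h=22  …....#.[.]......…
5) q1 h=23  …...#..[.]......…
6) q1 h=24  …..#...[.]......…
7) q1 h=25  ….#....[.]......…
8) q1 h=26  …#.....[.]......…
9) q1 h=27  …......[.]......…
10) q1 h=28  …......[.]......…
11) q1 h=29  …......[.]......…
12) q1 h=30  …......[.]......…
13) q1 h=31  …......[.]......…

31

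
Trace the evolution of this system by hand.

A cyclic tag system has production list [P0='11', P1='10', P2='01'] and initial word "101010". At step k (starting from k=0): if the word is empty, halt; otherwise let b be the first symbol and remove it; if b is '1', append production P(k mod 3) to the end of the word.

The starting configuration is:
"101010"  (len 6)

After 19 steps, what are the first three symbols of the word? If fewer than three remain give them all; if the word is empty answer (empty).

t=0: "101010"  (len 6)
t=1: "0101011"  (len 7)
t=2: "101011"  (len 6)
t=3: "0101101"  (len 7)
t=4: "101101"  (len 6)
t=5: "0110110"  (len 7)
t=6: "110110"  (len 6)
t=7: "1011011"  (len 7)
t=8: "01101110"  (len 8)
t=9: "1101110"  (len 7)
t=10: "10111011"  (len 8)
t=11: "011101110"  (len 9)
t=12: "11101110"  (len 8)
t=13: "110111011"  (len 9)
t=14: "1011101110"  (len 10)
t=15: "01110111001"  (len 11)
t=16: "1110111001"  (len 10)
t=17: "11011100110"  (len 11)
t=18: "101110011001"  (len 12)
t=19: "0111001100111"  (len 13)

011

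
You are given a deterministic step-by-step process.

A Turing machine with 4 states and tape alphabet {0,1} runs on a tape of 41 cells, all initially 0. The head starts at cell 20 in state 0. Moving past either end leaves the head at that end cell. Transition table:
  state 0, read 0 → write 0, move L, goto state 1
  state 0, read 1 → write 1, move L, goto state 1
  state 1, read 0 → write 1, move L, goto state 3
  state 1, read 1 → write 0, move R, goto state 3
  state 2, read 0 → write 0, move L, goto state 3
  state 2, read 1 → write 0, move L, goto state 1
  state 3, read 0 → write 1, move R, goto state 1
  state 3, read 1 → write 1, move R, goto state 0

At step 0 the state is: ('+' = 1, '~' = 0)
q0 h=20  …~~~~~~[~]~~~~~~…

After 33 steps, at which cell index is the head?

27

t=0: q0 h=20  …~~~~~~[~]~~~~~~…
t=1: q1 h=19  …~~~~~~[~]~~~~~~…
t=2: q3 h=18  …~~~~~~[~]+~~~~~…
t=3: q1 h=19  …~~~~~+[+]~~~~~~…
t=4: q3 h=20  …~~~~+~[~]~~~~~~…
t=5: q1 h=21  …~~~+~+[~]~~~~~~…
t=6: q3 h=20  …~~~~+~[+]+~~~~~…
t=7: q0 h=21  …~~~+~+[+]~~~~~~…
t=8: q1 h=20  …~~~~+~[+]+~~~~~…
t=9: q3 h=21  …~~~+~~[+]~~~~~~…
t=10: q0 h=22  …~~+~~+[~]~~~~~~…
t=11: q1 h=21  …~~~+~~[+]~~~~~~…
t=12: q3 h=22  …~~+~~~[~]~~~~~~…
t=13: q1 h=23  …~+~~~+[~]~~~~~~…
t=14: q3 h=22  …~~+~~~[+]+~~~~~…
t=15: q0 h=23  …~+~~~+[+]~~~~~~…
t=16: q1 h=22  …~~+~~~[+]+~~~~~…
t=17: q3 h=23  …~+~~~~[+]~~~~~~…
t=18: q0 h=24  …+~~~~+[~]~~~~~~…
t=19: q1 h=23  …~+~~~~[+]~~~~~~…
t=20: q3 h=24  …+~~~~~[~]~~~~~~…
t=21: q1 h=25  …~~~~~+[~]~~~~~~…
t=22: q3 h=24  …+~~~~~[+]+~~~~~…
t=23: q0 h=25  …~~~~~+[+]~~~~~~…
t=24: q1 h=24  …+~~~~~[+]+~~~~~…
t=25: q3 h=25  …~~~~~~[+]~~~~~~…
t=26: q0 h=26  …~~~~~+[~]~~~~~~…
t=27: q1 h=25  …~~~~~~[+]~~~~~~…
t=28: q3 h=26  …~~~~~~[~]~~~~~~…
t=29: q1 h=27  …~~~~~+[~]~~~~~~…
t=30: q3 h=26  …~~~~~~[+]+~~~~~…
t=31: q0 h=27  …~~~~~+[+]~~~~~~…
t=32: q1 h=26  …~~~~~~[+]+~~~~~…
t=33: q3 h=27  …~~~~~~[+]~~~~~~…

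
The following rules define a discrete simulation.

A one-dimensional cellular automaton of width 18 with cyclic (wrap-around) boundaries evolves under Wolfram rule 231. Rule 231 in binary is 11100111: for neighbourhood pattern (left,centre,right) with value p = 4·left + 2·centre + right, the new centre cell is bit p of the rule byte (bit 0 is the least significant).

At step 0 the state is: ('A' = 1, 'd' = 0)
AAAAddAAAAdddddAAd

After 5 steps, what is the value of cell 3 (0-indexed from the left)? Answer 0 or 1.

1

step 0: AAAAddAAAAdddddAAd
step 1: dAAAdAdAAAdAAAAdAA
step 2: AdAAAAAdAAAdAAAAdA
step 3: AAdAAAAAdAAAdAAAAd
step 4: dAAdAAAAAdAAAdAAAA
step 5: AdAAdAAAAAdAAAdAAA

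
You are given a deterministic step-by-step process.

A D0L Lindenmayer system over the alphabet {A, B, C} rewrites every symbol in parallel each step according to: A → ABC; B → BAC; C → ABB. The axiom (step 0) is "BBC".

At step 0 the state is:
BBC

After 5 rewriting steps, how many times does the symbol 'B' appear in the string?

304

[0] BBC
[1] BACBACABB
[2] BACABCABBBACABCABBABCBACBAC
[3] BACABCABBABCBACABBABCBACBACBACABCABBABCBACABBABCBACBACABCBACABBBACABCABBBACABCABB
[4] BACABCABBABCBACABBABCBACBACABCBACABBBACABCABBABCBACBACABCB…CBACBACABCABBABCBACABBABCBACBACBACABCABBABCBACABBABCBACBAC  (len 243)
[5] BACABCABBABCBACABBABCBACBACABCBACABBBACABCABBABCBACBACABCB…CBACABCBACABBBACABCABBABCBACBACABCBACABBBACABCABBBACABCABB  (len 729)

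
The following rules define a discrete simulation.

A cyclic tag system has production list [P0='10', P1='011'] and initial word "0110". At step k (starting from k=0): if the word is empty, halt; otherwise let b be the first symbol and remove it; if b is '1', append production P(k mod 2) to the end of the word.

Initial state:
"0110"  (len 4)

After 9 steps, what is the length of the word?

[0] "0110"  (len 4)
[1] "110"  (len 3)
[2] "10011"  (len 5)
[3] "001110"  (len 6)
[4] "01110"  (len 5)
[5] "1110"  (len 4)
[6] "110011"  (len 6)
[7] "1001110"  (len 7)
[8] "001110011"  (len 9)
[9] "01110011"  (len 8)

8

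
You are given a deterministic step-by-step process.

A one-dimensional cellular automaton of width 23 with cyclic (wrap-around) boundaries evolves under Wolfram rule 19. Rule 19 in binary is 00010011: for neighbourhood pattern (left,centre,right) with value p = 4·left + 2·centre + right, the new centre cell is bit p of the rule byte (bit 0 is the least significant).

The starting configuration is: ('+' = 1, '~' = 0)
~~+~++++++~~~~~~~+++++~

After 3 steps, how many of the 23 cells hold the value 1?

gen 0: ~~+~++++++~~~~~~~+++++~
gen 1: ++~~~~~~~~+++++++~~~~~+
gen 2: ~~++++++++~~~~~~~+++++~
gen 3: ++~~~~~~~~+++++++~~~~~+

10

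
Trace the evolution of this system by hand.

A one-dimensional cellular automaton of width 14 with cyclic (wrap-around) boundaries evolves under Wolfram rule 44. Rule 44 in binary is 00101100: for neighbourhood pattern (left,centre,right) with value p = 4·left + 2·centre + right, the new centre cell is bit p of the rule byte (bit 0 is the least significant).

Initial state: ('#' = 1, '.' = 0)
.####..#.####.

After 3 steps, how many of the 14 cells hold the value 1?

2

gen 0: .####..#.####.
gen 1: .#.....###....
gen 2: .#.....#......
gen 3: .#.....#......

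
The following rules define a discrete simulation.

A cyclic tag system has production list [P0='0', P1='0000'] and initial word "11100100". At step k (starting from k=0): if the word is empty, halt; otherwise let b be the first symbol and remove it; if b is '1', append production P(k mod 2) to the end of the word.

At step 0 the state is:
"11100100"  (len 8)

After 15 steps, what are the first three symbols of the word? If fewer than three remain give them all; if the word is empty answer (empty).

[0] "11100100"  (len 8)
[1] "11001000"  (len 8)
[2] "10010000000"  (len 11)
[3] "00100000000"  (len 11)
[4] "0100000000"  (len 10)
[5] "100000000"  (len 9)
[6] "000000000000"  (len 12)
[7] "00000000000"  (len 11)
[8] "0000000000"  (len 10)
[9] "000000000"  (len 9)
[10] "00000000"  (len 8)
[11] "0000000"  (len 7)
[12] "000000"  (len 6)
[13] "00000"  (len 5)
[14] "0000"  (len 4)
[15] "000"  (len 3)

000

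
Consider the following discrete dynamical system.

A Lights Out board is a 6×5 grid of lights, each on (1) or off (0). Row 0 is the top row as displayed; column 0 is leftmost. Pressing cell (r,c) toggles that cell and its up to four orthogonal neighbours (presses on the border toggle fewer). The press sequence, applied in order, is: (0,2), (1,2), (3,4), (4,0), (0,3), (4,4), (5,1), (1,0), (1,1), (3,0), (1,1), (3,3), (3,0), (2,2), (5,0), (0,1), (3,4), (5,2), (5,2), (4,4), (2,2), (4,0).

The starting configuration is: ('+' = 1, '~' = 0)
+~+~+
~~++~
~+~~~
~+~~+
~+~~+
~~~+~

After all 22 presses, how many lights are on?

18

[0] +~+~+
~~++~
~+~~~
~+~~+
~+~~+
~~~+~
[1] ++~++
~~~+~
~+~~~
~+~~+
~+~~+
~~~+~
[2] +++++
~++~~
~++~~
~+~~+
~+~~+
~~~+~
[3] +++++
~++~~
~++~+
~+~+~
~+~~~
~~~+~
[4] +++++
~++~~
~++~+
++~+~
+~~~~
+~~+~
[5] ++~~~
~+++~
~++~+
++~+~
+~~~~
+~~+~
[6] ++~~~
~+++~
~++~+
++~++
+~~++
+~~++
[7] ++~~~
~+++~
~++~+
++~++
++~++
~++++
[8] ~+~~~
+~++~
+++~+
++~++
++~++
~++++
[9] ~~~~~
~+~+~
+~+~+
++~++
++~++
~++++
[10] ~~~~~
~+~+~
~~+~+
~~~++
~+~++
~++++
[11] ~+~~~
+~++~
~++~+
~~~++
~+~++
~++++
[12] ~+~~~
+~++~
~++++
~~+~~
~+~~+
~++++
[13] ~+~~~
+~++~
+++++
+++~~
++~~+
~++++
[14] ~+~~~
+~~+~
+~~~+
++~~~
++~~+
~++++
[15] ~+~~~
+~~+~
+~~~+
++~~~
~+~~+
+~+++
[16] +~+~~
++~+~
+~~~+
++~~~
~+~~+
+~+++
[17] +~+~~
++~+~
+~~~~
++~++
~+~~~
+~+++
[18] +~+~~
++~+~
+~~~~
++~++
~++~~
++~~+
[19] +~+~~
++~+~
+~~~~
++~++
~+~~~
+~+++
[20] +~+~~
++~+~
+~~~~
++~+~
~+~++
+~++~
[21] +~+~~
++++~
++++~
++++~
~+~++
+~++~
[22] +~+~~
++++~
++++~
~+++~
+~~++
~~++~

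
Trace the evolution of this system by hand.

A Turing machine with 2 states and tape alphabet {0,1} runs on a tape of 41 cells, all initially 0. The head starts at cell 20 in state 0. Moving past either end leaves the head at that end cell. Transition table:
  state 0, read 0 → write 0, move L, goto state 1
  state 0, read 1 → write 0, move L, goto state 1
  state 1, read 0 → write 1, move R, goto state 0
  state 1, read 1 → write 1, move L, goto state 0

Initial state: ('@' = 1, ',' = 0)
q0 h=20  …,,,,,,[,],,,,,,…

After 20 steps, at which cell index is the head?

10

step 0: q0 h=20  …,,,,,,[,],,,,,,…
step 1: q1 h=19  …,,,,,,[,],,,,,,…
step 2: q0 h=20  …,,,,,@[,],,,,,,…
step 3: q1 h=19  …,,,,,,[@],,,,,,…
step 4: q0 h=18  …,,,,,,[,]@,,,,,…
step 5: q1 h=17  …,,,,,,[,],@,,,,…
step 6: q0 h=18  …,,,,,@[,]@,,,,,…
step 7: q1 h=17  …,,,,,,[@],@,,,,…
step 8: q0 h=16  …,,,,,,[,]@,@,,,…
step 9: q1 h=15  …,,,,,,[,],@,@,,…
step 10: q0 h=16  …,,,,,@[,]@,@,,,…
step 11: q1 h=15  …,,,,,,[@],@,@,,…
step 12: q0 h=14  …,,,,,,[,]@,@,@,…
step 13: q1 h=13  …,,,,,,[,],@,@,@…
step 14: q0 h=14  …,,,,,@[,]@,@,@,…
step 15: q1 h=13  …,,,,,,[@],@,@,@…
step 16: q0 h=12  …,,,,,,[,]@,@,@,…
step 17: q1 h=11  …,,,,,,[,],@,@,@…
step 18: q0 h=12  …,,,,,@[,]@,@,@,…
step 19: q1 h=11  …,,,,,,[@],@,@,@…
step 20: q0 h=10  …,,,,,,[,]@,@,@,…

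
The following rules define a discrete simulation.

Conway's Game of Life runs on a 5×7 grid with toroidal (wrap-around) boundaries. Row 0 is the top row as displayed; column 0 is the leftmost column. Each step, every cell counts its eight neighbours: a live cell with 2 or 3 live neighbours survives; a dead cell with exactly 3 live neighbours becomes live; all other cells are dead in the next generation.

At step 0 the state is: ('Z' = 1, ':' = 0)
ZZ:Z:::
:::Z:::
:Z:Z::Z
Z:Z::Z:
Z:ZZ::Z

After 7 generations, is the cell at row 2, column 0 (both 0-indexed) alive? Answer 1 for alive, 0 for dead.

t=0: ZZ:Z:::
:::Z:::
:Z:Z::Z
Z:Z::Z:
Z:ZZ::Z
t=1: ZZ:ZZ:Z
:Z:ZZ::
ZZ:ZZ:Z
::::ZZ:
:::ZZ::
t=2: ZZ:::::
:::::::
ZZ::::Z
Z:Z:::Z
Z:Z:::Z
t=3: ZZ::::Z
::::::Z
:Z::::Z
::Z::Z:
::Z::::
t=4: ZZ::::Z
:Z:::ZZ
Z::::ZZ
:ZZ::::
Z:Z:::Z
t=5: ::Z::::
:Z:::::
::Z::Z:
::Z::Z:
::Z:::Z
t=6: :ZZ::::
:ZZ::::
:ZZ::::
:ZZZ:ZZ
:ZZZ:::
t=7: Z::::::
Z::Z:::
:::::::
::::Z::
::::Z::

0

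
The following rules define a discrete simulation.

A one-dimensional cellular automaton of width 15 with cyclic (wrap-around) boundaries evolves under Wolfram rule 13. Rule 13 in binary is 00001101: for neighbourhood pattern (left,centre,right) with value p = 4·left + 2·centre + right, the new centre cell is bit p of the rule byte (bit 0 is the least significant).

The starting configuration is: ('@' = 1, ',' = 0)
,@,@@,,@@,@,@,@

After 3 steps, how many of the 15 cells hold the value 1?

7

gen 0: ,@,@@,,@@,@,@,@
gen 1: ,@,@,,,@,,@,@,@
gen 2: ,@,@,@,@,,@,@,@
gen 3: ,@,@,@,@,,@,@,@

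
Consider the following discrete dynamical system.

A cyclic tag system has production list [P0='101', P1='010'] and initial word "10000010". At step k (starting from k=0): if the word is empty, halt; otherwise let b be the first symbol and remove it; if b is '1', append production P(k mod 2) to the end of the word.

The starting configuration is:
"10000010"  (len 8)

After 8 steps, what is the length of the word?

0) "10000010"  (len 8)
1) "0000010101"  (len 10)
2) "000010101"  (len 9)
3) "00010101"  (len 8)
4) "0010101"  (len 7)
5) "010101"  (len 6)
6) "10101"  (len 5)
7) "0101101"  (len 7)
8) "101101"  (len 6)

6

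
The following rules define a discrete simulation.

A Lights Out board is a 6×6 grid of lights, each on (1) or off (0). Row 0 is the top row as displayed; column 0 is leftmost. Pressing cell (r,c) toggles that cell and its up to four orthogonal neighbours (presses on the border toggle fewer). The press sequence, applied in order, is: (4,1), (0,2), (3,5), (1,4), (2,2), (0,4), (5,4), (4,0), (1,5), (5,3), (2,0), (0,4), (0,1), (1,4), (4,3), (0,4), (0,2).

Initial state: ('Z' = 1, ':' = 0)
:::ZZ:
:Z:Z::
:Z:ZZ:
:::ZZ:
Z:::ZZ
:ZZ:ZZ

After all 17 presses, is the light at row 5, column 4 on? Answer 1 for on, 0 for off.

1

t=0: :::ZZ:
:Z:Z::
:Z:ZZ:
:::ZZ:
Z:::ZZ
:ZZ:ZZ
t=1: :::ZZ:
:Z:Z::
:Z:ZZ:
:Z:ZZ:
:ZZ:ZZ
::Z:ZZ
t=2: :ZZ:Z:
:ZZZ::
:Z:ZZ:
:Z:ZZ:
:ZZ:ZZ
::Z:ZZ
t=3: :ZZ:Z:
:ZZZ::
:Z:ZZZ
:Z:Z:Z
:ZZ:Z:
::Z:ZZ
t=4: :ZZ:::
:ZZ:ZZ
:Z:Z:Z
:Z:Z:Z
:ZZ:Z:
::Z:ZZ
t=5: :ZZ:::
:Z::ZZ
::Z::Z
:ZZZ:Z
:ZZ:Z:
::Z:ZZ
t=6: :ZZZZZ
:Z:::Z
::Z::Z
:ZZZ:Z
:ZZ:Z:
::Z:ZZ
t=7: :ZZZZZ
:Z:::Z
::Z::Z
:ZZZ:Z
:ZZ:::
::ZZ::
t=8: :ZZZZZ
:Z:::Z
::Z::Z
ZZZZ:Z
Z:Z:::
Z:ZZ::
t=9: :ZZZZ:
:Z::Z:
::Z:::
ZZZZ:Z
Z:Z:::
Z:ZZ::
t=10: :ZZZZ:
:Z::Z:
::Z:::
ZZZZ:Z
Z:ZZ::
Z:::Z:
t=11: :ZZZZ:
ZZ::Z:
ZZZ:::
:ZZZ:Z
Z:ZZ::
Z:::Z:
t=12: :ZZ::Z
ZZ::::
ZZZ:::
:ZZZ:Z
Z:ZZ::
Z:::Z:
t=13: Z::::Z
Z:::::
ZZZ:::
:ZZZ:Z
Z:ZZ::
Z:::Z:
t=14: Z:::ZZ
Z::ZZZ
ZZZ:Z:
:ZZZ:Z
Z:ZZ::
Z:::Z:
t=15: Z:::ZZ
Z::ZZZ
ZZZ:Z:
:ZZ::Z
Z:::Z:
Z::ZZ:
t=16: Z::Z::
Z::Z:Z
ZZZ:Z:
:ZZ::Z
Z:::Z:
Z::ZZ:
t=17: ZZZ:::
Z:ZZ:Z
ZZZ:Z:
:ZZ::Z
Z:::Z:
Z::ZZ:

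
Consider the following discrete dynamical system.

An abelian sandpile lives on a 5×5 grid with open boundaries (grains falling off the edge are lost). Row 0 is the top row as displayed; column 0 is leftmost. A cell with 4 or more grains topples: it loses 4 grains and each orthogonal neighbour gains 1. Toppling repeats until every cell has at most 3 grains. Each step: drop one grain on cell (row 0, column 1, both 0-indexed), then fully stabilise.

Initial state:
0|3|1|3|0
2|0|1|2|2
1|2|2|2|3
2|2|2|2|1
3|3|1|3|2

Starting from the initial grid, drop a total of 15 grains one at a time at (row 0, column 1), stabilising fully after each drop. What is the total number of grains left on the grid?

[0] 0|3|1|3|0
2|0|1|2|2
1|2|2|2|3
2|2|2|2|1
3|3|1|3|2
[1] 1|0|2|3|0
2|1|1|2|2
1|2|2|2|3
2|2|2|2|1
3|3|1|3|2
[2] 1|1|2|3|0
2|1|1|2|2
1|2|2|2|3
2|2|2|2|1
3|3|1|3|2
[3] 1|2|2|3|0
2|1|1|2|2
1|2|2|2|3
2|2|2|2|1
3|3|1|3|2
[4] 1|3|2|3|0
2|1|1|2|2
1|2|2|2|3
2|2|2|2|1
3|3|1|3|2
[5] 2|0|3|3|0
2|2|1|2|2
1|2|2|2|3
2|2|2|2|1
3|3|1|3|2
[6] 2|1|3|3|0
2|2|1|2|2
1|2|2|2|3
2|2|2|2|1
3|3|1|3|2
[7] 2|2|3|3|0
2|2|1|2|2
1|2|2|2|3
2|2|2|2|1
3|3|1|3|2
[8] 2|3|3|3|0
2|2|1|2|2
1|2|2|2|3
2|2|2|2|1
3|3|1|3|2
[9] 3|1|1|0|1
2|3|2|3|2
1|2|2|2|3
2|2|2|2|1
3|3|1|3|2
[10] 3|2|1|0|1
2|3|2|3|2
1|2|2|2|3
2|2|2|2|1
3|3|1|3|2
[11] 3|3|1|0|1
2|3|2|3|2
1|2|2|2|3
2|2|2|2|1
3|3|1|3|2
[12] 1|2|2|0|1
0|1|3|3|2
2|3|2|2|3
2|2|2|2|1
3|3|1|3|2
[13] 1|3|2|0|1
0|1|3|3|2
2|3|2|2|3
2|2|2|2|1
3|3|1|3|2
[14] 2|0|3|0|1
0|2|3|3|2
2|3|2|2|3
2|2|2|2|1
3|3|1|3|2
[15] 2|1|3|0|1
0|2|3|3|2
2|3|2|2|3
2|2|2|2|1
3|3|1|3|2

50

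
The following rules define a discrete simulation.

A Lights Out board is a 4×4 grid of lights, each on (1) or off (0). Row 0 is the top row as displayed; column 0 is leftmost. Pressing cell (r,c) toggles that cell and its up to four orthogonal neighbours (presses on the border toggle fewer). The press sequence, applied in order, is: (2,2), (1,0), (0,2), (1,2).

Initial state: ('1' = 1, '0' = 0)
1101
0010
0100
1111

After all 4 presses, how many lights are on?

0) 1101
0010
0100
1111
1) 1101
0000
0011
1101
2) 0101
1100
1011
1101
3) 0010
1110
1011
1101
4) 0000
1001
1001
1101

7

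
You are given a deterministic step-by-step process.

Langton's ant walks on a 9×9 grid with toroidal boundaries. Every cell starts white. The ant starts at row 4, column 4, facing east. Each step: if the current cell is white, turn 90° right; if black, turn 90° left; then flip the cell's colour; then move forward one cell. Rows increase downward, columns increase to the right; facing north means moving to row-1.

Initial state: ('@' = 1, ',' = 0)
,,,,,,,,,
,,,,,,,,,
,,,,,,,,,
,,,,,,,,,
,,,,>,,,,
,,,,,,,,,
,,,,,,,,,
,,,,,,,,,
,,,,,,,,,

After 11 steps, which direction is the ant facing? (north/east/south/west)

[0] ,,,,,,,,,
,,,,,,,,,
,,,,,,,,,
,,,,,,,,,
,,,,>,,,,
,,,,,,,,,
,,,,,,,,,
,,,,,,,,,
,,,,,,,,,
[1] ,,,,,,,,,
,,,,,,,,,
,,,,,,,,,
,,,,,,,,,
,,,,@,,,,
,,,,v,,,,
,,,,,,,,,
,,,,,,,,,
,,,,,,,,,
[2] ,,,,,,,,,
,,,,,,,,,
,,,,,,,,,
,,,,,,,,,
,,,,@,,,,
,,,<@,,,,
,,,,,,,,,
,,,,,,,,,
,,,,,,,,,
[3] ,,,,,,,,,
,,,,,,,,,
,,,,,,,,,
,,,,,,,,,
,,,^@,,,,
,,,@@,,,,
,,,,,,,,,
,,,,,,,,,
,,,,,,,,,
[4] ,,,,,,,,,
,,,,,,,,,
,,,,,,,,,
,,,,,,,,,
,,,@>,,,,
,,,@@,,,,
,,,,,,,,,
,,,,,,,,,
,,,,,,,,,
[5] ,,,,,,,,,
,,,,,,,,,
,,,,,,,,,
,,,,^,,,,
,,,@,,,,,
,,,@@,,,,
,,,,,,,,,
,,,,,,,,,
,,,,,,,,,
[6] ,,,,,,,,,
,,,,,,,,,
,,,,,,,,,
,,,,@>,,,
,,,@,,,,,
,,,@@,,,,
,,,,,,,,,
,,,,,,,,,
,,,,,,,,,
[7] ,,,,,,,,,
,,,,,,,,,
,,,,,,,,,
,,,,@@,,,
,,,@,v,,,
,,,@@,,,,
,,,,,,,,,
,,,,,,,,,
,,,,,,,,,
[8] ,,,,,,,,,
,,,,,,,,,
,,,,,,,,,
,,,,@@,,,
,,,@<@,,,
,,,@@,,,,
,,,,,,,,,
,,,,,,,,,
,,,,,,,,,
[9] ,,,,,,,,,
,,,,,,,,,
,,,,,,,,,
,,,,^@,,,
,,,@@@,,,
,,,@@,,,,
,,,,,,,,,
,,,,,,,,,
,,,,,,,,,
[10] ,,,,,,,,,
,,,,,,,,,
,,,,,,,,,
,,,<,@,,,
,,,@@@,,,
,,,@@,,,,
,,,,,,,,,
,,,,,,,,,
,,,,,,,,,
[11] ,,,,,,,,,
,,,,,,,,,
,,,^,,,,,
,,,@,@,,,
,,,@@@,,,
,,,@@,,,,
,,,,,,,,,
,,,,,,,,,
,,,,,,,,,

north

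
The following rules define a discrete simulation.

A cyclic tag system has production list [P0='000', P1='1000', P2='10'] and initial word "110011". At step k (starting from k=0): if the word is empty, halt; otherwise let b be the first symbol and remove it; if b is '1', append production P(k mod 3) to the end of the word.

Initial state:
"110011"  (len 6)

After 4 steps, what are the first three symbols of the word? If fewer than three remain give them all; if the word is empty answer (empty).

k=0  "110011"  (len 6)
k=1  "10011000"  (len 8)
k=2  "00110001000"  (len 11)
k=3  "0110001000"  (len 10)
k=4  "110001000"  (len 9)

110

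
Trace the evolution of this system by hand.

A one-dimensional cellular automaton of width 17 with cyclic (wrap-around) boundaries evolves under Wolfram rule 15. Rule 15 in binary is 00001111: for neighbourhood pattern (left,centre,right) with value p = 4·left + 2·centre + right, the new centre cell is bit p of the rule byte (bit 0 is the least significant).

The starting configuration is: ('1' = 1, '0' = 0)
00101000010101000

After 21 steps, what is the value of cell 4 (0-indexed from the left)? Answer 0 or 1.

1

step 0: 00101000010101000
step 1: 11101011110101011
step 2: 00001010000101010
step 3: 11111010111101010
step 4: 10000010100001010
step 5: 10111110101111010
step 6: 10100000101000010
step 7: 10101111101011110
step 8: 10101000001010000
step 9: 10101011111010111
step 10: 00101010000010100
step 11: 11101010111110101
step 12: 00001010100000101
step 13: 01111010101111101
step 14: 01000010101000001
step 15: 01011110101011111
step 16: 01010000101010000
step 17: 11010111101010111
step 18: 00010100001010100
step 19: 11110101111010101
step 20: 00000101000010101
step 21: 01111101011110101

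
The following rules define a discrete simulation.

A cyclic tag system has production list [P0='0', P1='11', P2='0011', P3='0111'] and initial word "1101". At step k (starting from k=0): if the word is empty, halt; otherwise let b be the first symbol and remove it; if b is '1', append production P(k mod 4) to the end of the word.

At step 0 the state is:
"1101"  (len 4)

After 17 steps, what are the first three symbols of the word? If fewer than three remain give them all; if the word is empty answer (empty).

t=0: "1101"  (len 4)
t=1: "1010"  (len 4)
t=2: "01011"  (len 5)
t=3: "1011"  (len 4)
t=4: "0110111"  (len 7)
t=5: "110111"  (len 6)
t=6: "1011111"  (len 7)
t=7: "0111110011"  (len 10)
t=8: "111110011"  (len 9)
t=9: "111100110"  (len 9)
t=10: "1110011011"  (len 10)
t=11: "1100110110011"  (len 13)
t=12: "1001101100110111"  (len 16)
t=13: "0011011001101110"  (len 16)
t=14: "011011001101110"  (len 15)
t=15: "11011001101110"  (len 14)
t=16: "10110011011100111"  (len 17)
t=17: "01100110111001110"  (len 17)

011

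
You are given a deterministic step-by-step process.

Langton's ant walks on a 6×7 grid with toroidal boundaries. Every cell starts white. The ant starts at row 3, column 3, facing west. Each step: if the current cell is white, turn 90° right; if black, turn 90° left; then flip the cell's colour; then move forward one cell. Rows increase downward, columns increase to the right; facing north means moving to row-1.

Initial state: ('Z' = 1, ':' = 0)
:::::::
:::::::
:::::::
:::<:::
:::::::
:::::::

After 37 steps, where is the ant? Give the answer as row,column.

k=0  :::::::
:::::::
:::::::
:::<:::
:::::::
:::::::
k=1  :::::::
:::::::
:::^:::
:::Z:::
:::::::
:::::::
k=2  :::::::
:::::::
:::Z>::
:::Z:::
:::::::
:::::::
k=3  :::::::
:::::::
:::ZZ::
:::Zv::
:::::::
:::::::
k=4  :::::::
:::::::
:::ZZ::
:::<Z::
:::::::
:::::::
k=5  :::::::
:::::::
:::ZZ::
::::Z::
:::v:::
:::::::
k=6  :::::::
:::::::
:::ZZ::
::::Z::
::<Z:::
:::::::
k=7  :::::::
:::::::
:::ZZ::
::^:Z::
::ZZ:::
:::::::
k=8  :::::::
:::::::
:::ZZ::
::Z>Z::
::ZZ:::
:::::::
k=9  :::::::
:::::::
:::ZZ::
::ZZZ::
::Zv:::
:::::::
k=10  :::::::
:::::::
:::ZZ::
::ZZZ::
::Z:>::
:::::::
k=11  :::::::
:::::::
:::ZZ::
::ZZZ::
::Z:Z::
::::v::
k=12  :::::::
:::::::
:::ZZ::
::ZZZ::
::Z:Z::
:::<Z::
k=13  :::::::
:::::::
:::ZZ::
::ZZZ::
::Z^Z::
:::ZZ::
k=14  :::::::
:::::::
:::ZZ::
::ZZZ::
::ZZ>::
:::ZZ::
k=15  :::::::
:::::::
:::ZZ::
::ZZ^::
::ZZ:::
:::ZZ::
k=16  :::::::
:::::::
:::ZZ::
::Z<:::
::ZZ:::
:::ZZ::
k=17  :::::::
:::::::
:::ZZ::
::Z::::
::Zv:::
:::ZZ::
k=18  :::::::
:::::::
:::ZZ::
::Z::::
::Z:>::
:::ZZ::
k=19  :::::::
:::::::
:::ZZ::
::Z::::
::Z:Z::
:::Zv::
k=20  :::::::
:::::::
:::ZZ::
::Z::::
::Z:Z::
:::Z:>:
k=21  :::::v:
:::::::
:::ZZ::
::Z::::
::Z:Z::
:::Z:Z:
k=22  ::::<Z:
:::::::
:::ZZ::
::Z::::
::Z:Z::
:::Z:Z:
k=23  ::::ZZ:
:::::::
:::ZZ::
::Z::::
::Z:Z::
:::Z^Z:
k=24  ::::ZZ:
:::::::
:::ZZ::
::Z::::
::Z:Z::
:::ZZ>:
k=25  ::::ZZ:
:::::::
:::ZZ::
::Z::::
::Z:Z^:
:::ZZ::
k=26  ::::ZZ:
:::::::
:::ZZ::
::Z::::
::Z:ZZ>
:::ZZ::
k=27  ::::ZZ:
:::::::
:::ZZ::
::Z::::
::Z:ZZZ
:::ZZ:v
k=28  ::::ZZ:
:::::::
:::ZZ::
::Z::::
::Z:ZZZ
:::ZZ<Z
k=29  ::::ZZ:
:::::::
:::ZZ::
::Z::::
::Z:Z^Z
:::ZZZZ
k=30  ::::ZZ:
:::::::
:::ZZ::
::Z::::
::Z:<:Z
:::ZZZZ
k=31  ::::ZZ:
:::::::
:::ZZ::
::Z::::
::Z:::Z
:::ZvZZ
k=32  ::::ZZ:
:::::::
:::ZZ::
::Z::::
::Z:::Z
:::Z:>Z
k=33  ::::ZZ:
:::::::
:::ZZ::
::Z::::
::Z::^Z
:::Z::Z
k=34  ::::ZZ:
:::::::
:::ZZ::
::Z::::
::Z::Z>
:::Z::Z
k=35  ::::ZZ:
:::::::
:::ZZ::
::Z:::^
::Z::Z:
:::Z::Z
k=36  ::::ZZ:
:::::::
:::ZZ::
>:Z:::Z
::Z::Z:
:::Z::Z
k=37  ::::ZZ:
:::::::
:::ZZ::
Z:Z:::Z
v:Z::Z:
:::Z::Z

4,0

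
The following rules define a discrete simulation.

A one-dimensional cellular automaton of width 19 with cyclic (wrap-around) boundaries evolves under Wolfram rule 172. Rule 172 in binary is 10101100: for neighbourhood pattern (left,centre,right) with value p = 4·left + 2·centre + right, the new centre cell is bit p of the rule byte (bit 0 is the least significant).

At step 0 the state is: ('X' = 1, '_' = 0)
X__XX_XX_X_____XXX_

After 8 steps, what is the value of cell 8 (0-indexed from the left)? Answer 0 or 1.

0

t=0: X__XX_XX_X_____XXX_
t=1: X__X_XX_XX_____XX_X
t=2: ___XXX_XX______X_XX
t=3: ___XX_XX_______XXX_
t=4: ___X_XX________XX__
t=5: ___XXX_________X___
t=6: ___XX__________X___
t=7: ___X___________X___
t=8: ___X___________X___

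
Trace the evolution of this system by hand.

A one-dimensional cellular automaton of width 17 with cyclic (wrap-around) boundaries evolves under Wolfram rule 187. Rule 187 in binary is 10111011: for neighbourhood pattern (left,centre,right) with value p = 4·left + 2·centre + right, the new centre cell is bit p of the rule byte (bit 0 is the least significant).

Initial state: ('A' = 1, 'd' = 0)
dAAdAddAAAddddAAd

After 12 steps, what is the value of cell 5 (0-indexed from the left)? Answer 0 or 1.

t=0: dAAdAddAAAddddAAd
t=1: AAdAdAAAAdAAAAAdA
t=2: AdAdAAAAdAAAAAdAA
t=3: dAdAAAAdAAAAAdAAA
t=4: AdAAAAdAAAAAdAAAd
t=5: dAAAAdAAAAAdAAAdA
t=6: AAAAdAAAAAdAAAdAd
t=7: AAAdAAAAAdAAAdAdA
t=8: AAdAAAAAdAAAdAdAA
t=9: AdAAAAAdAAAdAdAAA
t=10: dAAAAAdAAAdAdAAAA
t=11: AAAAAdAAAdAdAAAAd
t=12: AAAAdAAAdAdAAAAdA

1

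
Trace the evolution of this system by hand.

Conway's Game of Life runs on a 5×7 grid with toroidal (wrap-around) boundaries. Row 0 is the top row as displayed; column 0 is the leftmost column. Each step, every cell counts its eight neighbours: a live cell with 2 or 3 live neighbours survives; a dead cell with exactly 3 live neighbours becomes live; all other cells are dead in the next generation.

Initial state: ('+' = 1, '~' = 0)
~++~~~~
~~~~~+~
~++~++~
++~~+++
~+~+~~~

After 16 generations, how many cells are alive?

0) ~++~~~~
~~~~~+~
~++~++~
++~~+++
~+~+~~~
1) ~++~~~~
~~~+++~
~+++~~~
~~~~~~+
~~~++++
2) ~~+~~~+
~~~~+~~
~~++~+~
+~~~~~+
+~+++++
3) +++~~~+
~~+~++~
~~~++++
+~~~~~~
~~+++~~
4) +~~~~~+
~~+~~~~
~~~+~~+
~~+~~~+
~~++~~+
5) ++++~~+
+~~~~~+
~~++~~~
+~+~~++
~+++~++
6) ~~~++~~
~~~~~~+
~~++~+~
+~~~~+~
~~~~~~~
7) ~~~~~~~
~~+~~+~
~~~~++~
~~~~+~+
~~~~+~~
8) ~~~~~~~
~~~~++~
~~~++~+
~~~++~~
~~~~~+~
9) ~~~~++~
~~~+++~
~~~~~~~
~~~+~~~
~~~~+~~
10) ~~~~~~~
~~~+~+~
~~~+~~~
~~~~~~~
~~~+++~
11) ~~~+~+~
~~~~+~~
~~~~+~~
~~~+~~~
~~~~+~~
12) ~~~+~+~
~~~+++~
~~~++~~
~~~++~~
~~~++~~
13) ~~+~~+~
~~+~~+~
~~+~~~~
~~+~~+~
~~+~~+~
14) ~++++++
~+++~~~
~+++~~~
~+++~~~
~++++++
15) ~~~~~~+
~~~~~+~
+~~~+~~
~~~~~+~
~~~~~~+
16) ~~~~~++
~~~~~++
~~~~+++
~~~~~++
~~~~~++

11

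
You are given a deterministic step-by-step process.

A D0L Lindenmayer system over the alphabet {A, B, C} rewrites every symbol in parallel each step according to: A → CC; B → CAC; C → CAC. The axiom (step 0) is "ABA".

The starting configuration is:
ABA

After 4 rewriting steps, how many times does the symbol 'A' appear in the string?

40

t=0: ABA
t=1: CCCACCC
t=2: CACCACCACCCCACCACCAC
t=3: CACCCCACCACCCCACCACCCCACCACCACCACCCCACCACCCCACCACCCCAC
t=4: CACCCCACCACCACCACCCCACCACCCCACCACCACCACCCCACCACCCCACCACCAC…CACCACCACCCCACCACCCCACCACCACCACCCCACCACCCCACCACCACCACCCCAC  (len 148)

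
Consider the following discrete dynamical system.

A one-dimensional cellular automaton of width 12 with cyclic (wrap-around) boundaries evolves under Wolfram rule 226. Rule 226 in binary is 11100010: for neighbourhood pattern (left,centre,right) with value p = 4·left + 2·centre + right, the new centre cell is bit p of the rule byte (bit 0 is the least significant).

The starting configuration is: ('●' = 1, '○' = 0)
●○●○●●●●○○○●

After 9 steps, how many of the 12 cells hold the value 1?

7

k=0  ●○●○●●●●○○○●
k=1  ●●○●○●●●○○●○
k=2  ○●●○●○●●○●○●
k=3  ●○●●○●○●●○●○
k=4  ○●○●●○●○●●○●
k=5  ●○●○●●○●○●●○
k=6  ○●○●○●●○●○●●
k=7  ●○●○●○●●○●○●
k=8  ●●○●○●○●●○●○
k=9  ○●●○●○●○●●○●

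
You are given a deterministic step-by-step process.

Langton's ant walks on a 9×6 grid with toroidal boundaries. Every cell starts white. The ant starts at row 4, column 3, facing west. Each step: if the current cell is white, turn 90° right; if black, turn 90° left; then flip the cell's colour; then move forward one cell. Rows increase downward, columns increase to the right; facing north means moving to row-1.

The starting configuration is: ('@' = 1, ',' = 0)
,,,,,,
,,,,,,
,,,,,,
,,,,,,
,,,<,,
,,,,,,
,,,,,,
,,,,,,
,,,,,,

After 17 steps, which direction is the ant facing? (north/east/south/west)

south

k=0  ,,,,,,
,,,,,,
,,,,,,
,,,,,,
,,,<,,
,,,,,,
,,,,,,
,,,,,,
,,,,,,
k=1  ,,,,,,
,,,,,,
,,,,,,
,,,^,,
,,,@,,
,,,,,,
,,,,,,
,,,,,,
,,,,,,
k=2  ,,,,,,
,,,,,,
,,,,,,
,,,@>,
,,,@,,
,,,,,,
,,,,,,
,,,,,,
,,,,,,
k=3  ,,,,,,
,,,,,,
,,,,,,
,,,@@,
,,,@v,
,,,,,,
,,,,,,
,,,,,,
,,,,,,
k=4  ,,,,,,
,,,,,,
,,,,,,
,,,@@,
,,,<@,
,,,,,,
,,,,,,
,,,,,,
,,,,,,
k=5  ,,,,,,
,,,,,,
,,,,,,
,,,@@,
,,,,@,
,,,v,,
,,,,,,
,,,,,,
,,,,,,
k=6  ,,,,,,
,,,,,,
,,,,,,
,,,@@,
,,,,@,
,,<@,,
,,,,,,
,,,,,,
,,,,,,
k=7  ,,,,,,
,,,,,,
,,,,,,
,,,@@,
,,^,@,
,,@@,,
,,,,,,
,,,,,,
,,,,,,
k=8  ,,,,,,
,,,,,,
,,,,,,
,,,@@,
,,@>@,
,,@@,,
,,,,,,
,,,,,,
,,,,,,
k=9  ,,,,,,
,,,,,,
,,,,,,
,,,@@,
,,@@@,
,,@v,,
,,,,,,
,,,,,,
,,,,,,
k=10  ,,,,,,
,,,,,,
,,,,,,
,,,@@,
,,@@@,
,,@,>,
,,,,,,
,,,,,,
,,,,,,
k=11  ,,,,,,
,,,,,,
,,,,,,
,,,@@,
,,@@@,
,,@,@,
,,,,v,
,,,,,,
,,,,,,
k=12  ,,,,,,
,,,,,,
,,,,,,
,,,@@,
,,@@@,
,,@,@,
,,,<@,
,,,,,,
,,,,,,
k=13  ,,,,,,
,,,,,,
,,,,,,
,,,@@,
,,@@@,
,,@^@,
,,,@@,
,,,,,,
,,,,,,
k=14  ,,,,,,
,,,,,,
,,,,,,
,,,@@,
,,@@@,
,,@@>,
,,,@@,
,,,,,,
,,,,,,
k=15  ,,,,,,
,,,,,,
,,,,,,
,,,@@,
,,@@^,
,,@@,,
,,,@@,
,,,,,,
,,,,,,
k=16  ,,,,,,
,,,,,,
,,,,,,
,,,@@,
,,@<,,
,,@@,,
,,,@@,
,,,,,,
,,,,,,
k=17  ,,,,,,
,,,,,,
,,,,,,
,,,@@,
,,@,,,
,,@v,,
,,,@@,
,,,,,,
,,,,,,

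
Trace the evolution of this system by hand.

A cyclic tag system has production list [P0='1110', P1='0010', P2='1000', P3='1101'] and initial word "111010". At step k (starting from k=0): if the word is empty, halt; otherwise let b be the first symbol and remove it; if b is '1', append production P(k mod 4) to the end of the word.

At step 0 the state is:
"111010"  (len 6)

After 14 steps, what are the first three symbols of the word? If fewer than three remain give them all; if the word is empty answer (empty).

100

gen 0: "111010"  (len 6)
gen 1: "110101110"  (len 9)
gen 2: "101011100010"  (len 12)
gen 3: "010111000101000"  (len 15)
gen 4: "10111000101000"  (len 14)
gen 5: "01110001010001110"  (len 17)
gen 6: "1110001010001110"  (len 16)
gen 7: "1100010100011101000"  (len 19)
gen 8: "1000101000111010001101"  (len 22)
gen 9: "0001010001110100011011110"  (len 25)
gen 10: "001010001110100011011110"  (len 24)
gen 11: "01010001110100011011110"  (len 23)
gen 12: "1010001110100011011110"  (len 22)
gen 13: "0100011101000110111101110"  (len 25)
gen 14: "100011101000110111101110"  (len 24)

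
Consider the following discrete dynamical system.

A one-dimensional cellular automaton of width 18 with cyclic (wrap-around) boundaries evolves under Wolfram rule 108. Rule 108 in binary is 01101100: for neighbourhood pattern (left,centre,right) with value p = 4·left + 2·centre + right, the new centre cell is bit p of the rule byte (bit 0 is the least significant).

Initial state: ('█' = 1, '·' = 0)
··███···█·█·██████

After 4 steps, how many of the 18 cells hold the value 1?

6

t=0: ··███···█·█·██████
t=1: ··█·█···█████····█
t=2: ··███···█···█····█
t=3: ··█·█···█···█····█
t=4: ··███···█···█····█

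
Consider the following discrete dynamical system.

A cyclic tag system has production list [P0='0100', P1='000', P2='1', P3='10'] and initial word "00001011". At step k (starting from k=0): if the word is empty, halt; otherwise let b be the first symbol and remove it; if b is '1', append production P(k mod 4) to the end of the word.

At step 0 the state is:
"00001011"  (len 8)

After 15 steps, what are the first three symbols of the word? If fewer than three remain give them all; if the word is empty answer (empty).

000

step 0: "00001011"  (len 8)
step 1: "0001011"  (len 7)
step 2: "001011"  (len 6)
step 3: "01011"  (len 5)
step 4: "1011"  (len 4)
step 5: "0110100"  (len 7)
step 6: "110100"  (len 6)
step 7: "101001"  (len 6)
step 8: "0100110"  (len 7)
step 9: "100110"  (len 6)
step 10: "00110000"  (len 8)
step 11: "0110000"  (len 7)
step 12: "110000"  (len 6)
step 13: "100000100"  (len 9)
step 14: "00000100000"  (len 11)
step 15: "0000100000"  (len 10)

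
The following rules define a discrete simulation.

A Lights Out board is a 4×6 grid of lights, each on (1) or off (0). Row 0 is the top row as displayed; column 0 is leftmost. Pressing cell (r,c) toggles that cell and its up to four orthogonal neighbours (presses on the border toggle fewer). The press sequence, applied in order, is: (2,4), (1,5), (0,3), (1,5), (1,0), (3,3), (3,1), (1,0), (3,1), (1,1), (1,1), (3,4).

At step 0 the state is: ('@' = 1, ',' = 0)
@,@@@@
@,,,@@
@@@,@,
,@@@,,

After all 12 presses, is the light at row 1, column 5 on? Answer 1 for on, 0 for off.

0) @,@@@@
@,,,@@
@@@,@,
,@@@,,
1) @,@@@@
@,,,,@
@@@@,@
,@@@@,
2) @,@@@,
@,,,@,
@@@@,,
,@@@@,
3) @,,,,,
@,,@@,
@@@@,,
,@@@@,
4) @,,,,@
@,,@,@
@@@@,@
,@@@@,
5) ,,,,,@
,@,@,@
,@@@,@
,@@@@,
6) ,,,,,@
,@,@,@
,@@,,@
,@,,,,
7) ,,,,,@
,@,@,@
,,@,,@
@,@,,,
8) @,,,,@
@,,@,@
@,@,,@
@,@,,,
9) @,,,,@
@,,@,@
@@@,,@
,@,,,,
10) @@,,,@
,@@@,@
@,@,,@
,@,,,,
11) @,,,,@
@,,@,@
@@@,,@
,@,,,,
12) @,,,,@
@,,@,@
@@@,@@
,@,@@@

1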